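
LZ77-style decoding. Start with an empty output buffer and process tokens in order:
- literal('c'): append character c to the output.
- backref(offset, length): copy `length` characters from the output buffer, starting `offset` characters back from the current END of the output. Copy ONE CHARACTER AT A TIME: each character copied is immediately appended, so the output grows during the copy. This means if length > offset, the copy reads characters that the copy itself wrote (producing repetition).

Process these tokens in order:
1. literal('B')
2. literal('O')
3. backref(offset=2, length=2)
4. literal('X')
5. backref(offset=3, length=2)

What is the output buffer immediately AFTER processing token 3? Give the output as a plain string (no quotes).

Token 1: literal('B'). Output: "B"
Token 2: literal('O'). Output: "BO"
Token 3: backref(off=2, len=2). Copied 'BO' from pos 0. Output: "BOBO"

Answer: BOBO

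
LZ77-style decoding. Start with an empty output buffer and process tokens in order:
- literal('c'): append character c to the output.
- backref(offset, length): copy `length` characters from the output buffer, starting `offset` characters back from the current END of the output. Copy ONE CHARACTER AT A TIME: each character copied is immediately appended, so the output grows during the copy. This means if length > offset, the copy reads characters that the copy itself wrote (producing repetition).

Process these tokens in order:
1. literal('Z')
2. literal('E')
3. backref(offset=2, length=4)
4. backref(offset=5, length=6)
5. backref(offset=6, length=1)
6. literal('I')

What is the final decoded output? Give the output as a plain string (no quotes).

Answer: ZEZEZEEZEZEEEI

Derivation:
Token 1: literal('Z'). Output: "Z"
Token 2: literal('E'). Output: "ZE"
Token 3: backref(off=2, len=4) (overlapping!). Copied 'ZEZE' from pos 0. Output: "ZEZEZE"
Token 4: backref(off=5, len=6) (overlapping!). Copied 'EZEZEE' from pos 1. Output: "ZEZEZEEZEZEE"
Token 5: backref(off=6, len=1). Copied 'E' from pos 6. Output: "ZEZEZEEZEZEEE"
Token 6: literal('I'). Output: "ZEZEZEEZEZEEEI"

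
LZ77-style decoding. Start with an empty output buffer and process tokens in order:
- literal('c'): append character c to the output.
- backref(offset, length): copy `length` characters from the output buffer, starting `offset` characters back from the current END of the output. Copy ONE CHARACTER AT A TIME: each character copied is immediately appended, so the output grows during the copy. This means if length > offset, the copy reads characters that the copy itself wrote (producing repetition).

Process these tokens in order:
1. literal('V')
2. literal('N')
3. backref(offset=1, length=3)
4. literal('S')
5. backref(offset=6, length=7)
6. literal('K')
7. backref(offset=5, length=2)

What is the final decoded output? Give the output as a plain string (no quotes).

Answer: VNNNNSVNNNNSVKNN

Derivation:
Token 1: literal('V'). Output: "V"
Token 2: literal('N'). Output: "VN"
Token 3: backref(off=1, len=3) (overlapping!). Copied 'NNN' from pos 1. Output: "VNNNN"
Token 4: literal('S'). Output: "VNNNNS"
Token 5: backref(off=6, len=7) (overlapping!). Copied 'VNNNNSV' from pos 0. Output: "VNNNNSVNNNNSV"
Token 6: literal('K'). Output: "VNNNNSVNNNNSVK"
Token 7: backref(off=5, len=2). Copied 'NN' from pos 9. Output: "VNNNNSVNNNNSVKNN"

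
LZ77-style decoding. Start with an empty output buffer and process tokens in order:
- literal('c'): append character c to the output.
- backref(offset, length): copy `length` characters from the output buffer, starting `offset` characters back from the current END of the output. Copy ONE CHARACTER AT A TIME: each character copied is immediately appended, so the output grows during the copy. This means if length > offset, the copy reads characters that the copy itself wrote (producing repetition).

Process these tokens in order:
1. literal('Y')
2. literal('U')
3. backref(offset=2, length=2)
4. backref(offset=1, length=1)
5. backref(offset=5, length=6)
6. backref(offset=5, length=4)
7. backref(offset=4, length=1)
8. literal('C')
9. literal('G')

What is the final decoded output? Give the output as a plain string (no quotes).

Token 1: literal('Y'). Output: "Y"
Token 2: literal('U'). Output: "YU"
Token 3: backref(off=2, len=2). Copied 'YU' from pos 0. Output: "YUYU"
Token 4: backref(off=1, len=1). Copied 'U' from pos 3. Output: "YUYUU"
Token 5: backref(off=5, len=6) (overlapping!). Copied 'YUYUUY' from pos 0. Output: "YUYUUYUYUUY"
Token 6: backref(off=5, len=4). Copied 'UYUU' from pos 6. Output: "YUYUUYUYUUYUYUU"
Token 7: backref(off=4, len=1). Copied 'U' from pos 11. Output: "YUYUUYUYUUYUYUUU"
Token 8: literal('C'). Output: "YUYUUYUYUUYUYUUUC"
Token 9: literal('G'). Output: "YUYUUYUYUUYUYUUUCG"

Answer: YUYUUYUYUUYUYUUUCG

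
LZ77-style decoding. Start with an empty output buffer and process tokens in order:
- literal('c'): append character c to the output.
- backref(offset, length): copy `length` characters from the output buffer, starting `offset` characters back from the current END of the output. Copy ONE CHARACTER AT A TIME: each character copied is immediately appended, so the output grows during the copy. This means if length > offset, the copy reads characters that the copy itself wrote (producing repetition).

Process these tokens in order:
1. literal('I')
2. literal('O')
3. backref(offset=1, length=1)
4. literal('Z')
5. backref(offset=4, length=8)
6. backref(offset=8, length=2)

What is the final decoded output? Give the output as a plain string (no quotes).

Token 1: literal('I'). Output: "I"
Token 2: literal('O'). Output: "IO"
Token 3: backref(off=1, len=1). Copied 'O' from pos 1. Output: "IOO"
Token 4: literal('Z'). Output: "IOOZ"
Token 5: backref(off=4, len=8) (overlapping!). Copied 'IOOZIOOZ' from pos 0. Output: "IOOZIOOZIOOZ"
Token 6: backref(off=8, len=2). Copied 'IO' from pos 4. Output: "IOOZIOOZIOOZIO"

Answer: IOOZIOOZIOOZIO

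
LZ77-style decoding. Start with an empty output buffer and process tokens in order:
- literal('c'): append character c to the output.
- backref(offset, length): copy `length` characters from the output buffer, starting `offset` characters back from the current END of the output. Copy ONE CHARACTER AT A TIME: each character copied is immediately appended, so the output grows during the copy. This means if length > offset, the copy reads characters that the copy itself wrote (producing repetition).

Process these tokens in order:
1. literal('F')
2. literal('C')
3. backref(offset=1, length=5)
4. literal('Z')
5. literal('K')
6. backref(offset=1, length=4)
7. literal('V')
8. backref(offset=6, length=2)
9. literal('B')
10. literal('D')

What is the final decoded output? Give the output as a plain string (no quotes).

Answer: FCCCCCCZKKKKKVKKBD

Derivation:
Token 1: literal('F'). Output: "F"
Token 2: literal('C'). Output: "FC"
Token 3: backref(off=1, len=5) (overlapping!). Copied 'CCCCC' from pos 1. Output: "FCCCCCC"
Token 4: literal('Z'). Output: "FCCCCCCZ"
Token 5: literal('K'). Output: "FCCCCCCZK"
Token 6: backref(off=1, len=4) (overlapping!). Copied 'KKKK' from pos 8. Output: "FCCCCCCZKKKKK"
Token 7: literal('V'). Output: "FCCCCCCZKKKKKV"
Token 8: backref(off=6, len=2). Copied 'KK' from pos 8. Output: "FCCCCCCZKKKKKVKK"
Token 9: literal('B'). Output: "FCCCCCCZKKKKKVKKB"
Token 10: literal('D'). Output: "FCCCCCCZKKKKKVKKBD"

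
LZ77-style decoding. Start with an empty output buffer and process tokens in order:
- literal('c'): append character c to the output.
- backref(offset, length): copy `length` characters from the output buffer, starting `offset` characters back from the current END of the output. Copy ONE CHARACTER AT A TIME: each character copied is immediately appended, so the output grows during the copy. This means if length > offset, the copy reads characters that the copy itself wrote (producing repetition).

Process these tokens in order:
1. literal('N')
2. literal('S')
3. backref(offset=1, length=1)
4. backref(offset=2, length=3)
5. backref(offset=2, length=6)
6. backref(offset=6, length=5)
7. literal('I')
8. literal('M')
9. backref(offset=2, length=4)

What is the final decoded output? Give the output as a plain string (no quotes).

Answer: NSSSSSSSSSSSSSSSSIMIMIM

Derivation:
Token 1: literal('N'). Output: "N"
Token 2: literal('S'). Output: "NS"
Token 3: backref(off=1, len=1). Copied 'S' from pos 1. Output: "NSS"
Token 4: backref(off=2, len=3) (overlapping!). Copied 'SSS' from pos 1. Output: "NSSSSS"
Token 5: backref(off=2, len=6) (overlapping!). Copied 'SSSSSS' from pos 4. Output: "NSSSSSSSSSSS"
Token 6: backref(off=6, len=5). Copied 'SSSSS' from pos 6. Output: "NSSSSSSSSSSSSSSSS"
Token 7: literal('I'). Output: "NSSSSSSSSSSSSSSSSI"
Token 8: literal('M'). Output: "NSSSSSSSSSSSSSSSSIM"
Token 9: backref(off=2, len=4) (overlapping!). Copied 'IMIM' from pos 17. Output: "NSSSSSSSSSSSSSSSSIMIMIM"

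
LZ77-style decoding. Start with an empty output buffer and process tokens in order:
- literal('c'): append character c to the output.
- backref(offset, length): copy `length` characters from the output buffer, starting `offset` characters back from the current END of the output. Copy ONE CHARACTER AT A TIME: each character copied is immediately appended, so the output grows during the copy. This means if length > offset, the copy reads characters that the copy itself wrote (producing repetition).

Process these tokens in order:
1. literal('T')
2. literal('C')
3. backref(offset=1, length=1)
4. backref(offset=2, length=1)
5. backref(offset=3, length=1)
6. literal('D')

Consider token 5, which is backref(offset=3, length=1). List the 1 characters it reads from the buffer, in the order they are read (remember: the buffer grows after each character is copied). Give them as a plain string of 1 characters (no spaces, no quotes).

Token 1: literal('T'). Output: "T"
Token 2: literal('C'). Output: "TC"
Token 3: backref(off=1, len=1). Copied 'C' from pos 1. Output: "TCC"
Token 4: backref(off=2, len=1). Copied 'C' from pos 1. Output: "TCCC"
Token 5: backref(off=3, len=1). Buffer before: "TCCC" (len 4)
  byte 1: read out[1]='C', append. Buffer now: "TCCCC"

Answer: C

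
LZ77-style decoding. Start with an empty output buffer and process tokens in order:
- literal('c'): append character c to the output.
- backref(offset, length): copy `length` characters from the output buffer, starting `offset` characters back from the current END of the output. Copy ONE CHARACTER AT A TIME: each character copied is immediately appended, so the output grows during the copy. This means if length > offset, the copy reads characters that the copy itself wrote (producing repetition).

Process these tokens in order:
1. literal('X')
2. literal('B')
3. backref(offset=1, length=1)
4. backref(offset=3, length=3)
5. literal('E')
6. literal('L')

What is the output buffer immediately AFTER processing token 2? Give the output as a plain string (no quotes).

Token 1: literal('X'). Output: "X"
Token 2: literal('B'). Output: "XB"

Answer: XB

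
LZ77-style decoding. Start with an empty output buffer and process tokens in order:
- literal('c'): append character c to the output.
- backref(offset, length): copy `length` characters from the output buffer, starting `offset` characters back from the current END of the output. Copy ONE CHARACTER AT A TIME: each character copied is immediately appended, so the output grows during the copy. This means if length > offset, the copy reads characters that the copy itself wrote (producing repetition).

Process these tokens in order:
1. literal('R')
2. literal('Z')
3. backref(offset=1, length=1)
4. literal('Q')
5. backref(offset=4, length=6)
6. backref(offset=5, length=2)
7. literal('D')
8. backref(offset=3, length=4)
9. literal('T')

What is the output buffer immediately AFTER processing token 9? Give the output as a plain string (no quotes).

Answer: RZZQRZZQRZZZDZZDZT

Derivation:
Token 1: literal('R'). Output: "R"
Token 2: literal('Z'). Output: "RZ"
Token 3: backref(off=1, len=1). Copied 'Z' from pos 1. Output: "RZZ"
Token 4: literal('Q'). Output: "RZZQ"
Token 5: backref(off=4, len=6) (overlapping!). Copied 'RZZQRZ' from pos 0. Output: "RZZQRZZQRZ"
Token 6: backref(off=5, len=2). Copied 'ZZ' from pos 5. Output: "RZZQRZZQRZZZ"
Token 7: literal('D'). Output: "RZZQRZZQRZZZD"
Token 8: backref(off=3, len=4) (overlapping!). Copied 'ZZDZ' from pos 10. Output: "RZZQRZZQRZZZDZZDZ"
Token 9: literal('T'). Output: "RZZQRZZQRZZZDZZDZT"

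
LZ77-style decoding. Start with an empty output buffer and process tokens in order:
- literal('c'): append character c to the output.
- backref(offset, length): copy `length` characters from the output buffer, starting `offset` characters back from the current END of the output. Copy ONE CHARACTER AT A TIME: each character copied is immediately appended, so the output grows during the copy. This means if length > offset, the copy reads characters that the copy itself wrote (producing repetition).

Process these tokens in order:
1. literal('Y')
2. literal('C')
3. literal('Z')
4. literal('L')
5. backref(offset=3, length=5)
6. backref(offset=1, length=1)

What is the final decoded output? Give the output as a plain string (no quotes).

Answer: YCZLCZLCZZ

Derivation:
Token 1: literal('Y'). Output: "Y"
Token 2: literal('C'). Output: "YC"
Token 3: literal('Z'). Output: "YCZ"
Token 4: literal('L'). Output: "YCZL"
Token 5: backref(off=3, len=5) (overlapping!). Copied 'CZLCZ' from pos 1. Output: "YCZLCZLCZ"
Token 6: backref(off=1, len=1). Copied 'Z' from pos 8. Output: "YCZLCZLCZZ"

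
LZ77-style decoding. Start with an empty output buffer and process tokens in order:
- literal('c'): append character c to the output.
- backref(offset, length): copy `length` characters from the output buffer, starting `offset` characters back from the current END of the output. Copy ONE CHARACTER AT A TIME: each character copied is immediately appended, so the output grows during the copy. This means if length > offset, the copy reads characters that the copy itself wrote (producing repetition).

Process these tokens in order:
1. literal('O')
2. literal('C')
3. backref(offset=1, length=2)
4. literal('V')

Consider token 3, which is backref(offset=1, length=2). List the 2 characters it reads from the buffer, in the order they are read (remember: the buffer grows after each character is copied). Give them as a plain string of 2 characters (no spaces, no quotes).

Token 1: literal('O'). Output: "O"
Token 2: literal('C'). Output: "OC"
Token 3: backref(off=1, len=2). Buffer before: "OC" (len 2)
  byte 1: read out[1]='C', append. Buffer now: "OCC"
  byte 2: read out[2]='C', append. Buffer now: "OCCC"

Answer: CC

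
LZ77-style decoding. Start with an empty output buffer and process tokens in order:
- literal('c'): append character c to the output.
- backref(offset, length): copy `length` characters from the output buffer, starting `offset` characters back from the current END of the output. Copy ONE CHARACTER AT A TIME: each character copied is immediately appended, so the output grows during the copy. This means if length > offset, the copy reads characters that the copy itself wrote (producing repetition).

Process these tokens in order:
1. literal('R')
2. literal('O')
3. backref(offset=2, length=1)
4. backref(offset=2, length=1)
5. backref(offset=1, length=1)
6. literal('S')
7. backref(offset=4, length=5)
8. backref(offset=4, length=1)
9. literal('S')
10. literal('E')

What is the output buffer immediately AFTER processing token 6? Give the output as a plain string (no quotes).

Token 1: literal('R'). Output: "R"
Token 2: literal('O'). Output: "RO"
Token 3: backref(off=2, len=1). Copied 'R' from pos 0. Output: "ROR"
Token 4: backref(off=2, len=1). Copied 'O' from pos 1. Output: "RORO"
Token 5: backref(off=1, len=1). Copied 'O' from pos 3. Output: "ROROO"
Token 6: literal('S'). Output: "ROROOS"

Answer: ROROOS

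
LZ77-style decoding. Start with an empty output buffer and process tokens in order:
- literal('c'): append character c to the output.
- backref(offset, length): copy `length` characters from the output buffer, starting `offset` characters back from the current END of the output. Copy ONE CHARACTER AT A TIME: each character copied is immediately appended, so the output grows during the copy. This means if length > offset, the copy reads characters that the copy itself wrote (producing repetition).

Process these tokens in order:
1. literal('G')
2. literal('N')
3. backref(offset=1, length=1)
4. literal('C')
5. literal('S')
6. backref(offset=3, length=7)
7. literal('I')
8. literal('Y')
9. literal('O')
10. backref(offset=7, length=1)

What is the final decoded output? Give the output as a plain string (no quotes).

Answer: GNNCSNCSNCSNIYON

Derivation:
Token 1: literal('G'). Output: "G"
Token 2: literal('N'). Output: "GN"
Token 3: backref(off=1, len=1). Copied 'N' from pos 1. Output: "GNN"
Token 4: literal('C'). Output: "GNNC"
Token 5: literal('S'). Output: "GNNCS"
Token 6: backref(off=3, len=7) (overlapping!). Copied 'NCSNCSN' from pos 2. Output: "GNNCSNCSNCSN"
Token 7: literal('I'). Output: "GNNCSNCSNCSNI"
Token 8: literal('Y'). Output: "GNNCSNCSNCSNIY"
Token 9: literal('O'). Output: "GNNCSNCSNCSNIYO"
Token 10: backref(off=7, len=1). Copied 'N' from pos 8. Output: "GNNCSNCSNCSNIYON"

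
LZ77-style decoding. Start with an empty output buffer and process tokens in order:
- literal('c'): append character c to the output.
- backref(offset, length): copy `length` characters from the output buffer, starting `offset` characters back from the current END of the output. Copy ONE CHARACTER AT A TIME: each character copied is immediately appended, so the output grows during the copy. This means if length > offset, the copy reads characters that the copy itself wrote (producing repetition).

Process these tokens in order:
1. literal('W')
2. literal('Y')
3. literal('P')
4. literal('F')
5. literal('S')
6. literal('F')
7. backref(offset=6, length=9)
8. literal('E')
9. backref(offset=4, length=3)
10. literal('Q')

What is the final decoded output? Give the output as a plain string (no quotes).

Answer: WYPFSFWYPFSFWYPEWYPQ

Derivation:
Token 1: literal('W'). Output: "W"
Token 2: literal('Y'). Output: "WY"
Token 3: literal('P'). Output: "WYP"
Token 4: literal('F'). Output: "WYPF"
Token 5: literal('S'). Output: "WYPFS"
Token 6: literal('F'). Output: "WYPFSF"
Token 7: backref(off=6, len=9) (overlapping!). Copied 'WYPFSFWYP' from pos 0. Output: "WYPFSFWYPFSFWYP"
Token 8: literal('E'). Output: "WYPFSFWYPFSFWYPE"
Token 9: backref(off=4, len=3). Copied 'WYP' from pos 12. Output: "WYPFSFWYPFSFWYPEWYP"
Token 10: literal('Q'). Output: "WYPFSFWYPFSFWYPEWYPQ"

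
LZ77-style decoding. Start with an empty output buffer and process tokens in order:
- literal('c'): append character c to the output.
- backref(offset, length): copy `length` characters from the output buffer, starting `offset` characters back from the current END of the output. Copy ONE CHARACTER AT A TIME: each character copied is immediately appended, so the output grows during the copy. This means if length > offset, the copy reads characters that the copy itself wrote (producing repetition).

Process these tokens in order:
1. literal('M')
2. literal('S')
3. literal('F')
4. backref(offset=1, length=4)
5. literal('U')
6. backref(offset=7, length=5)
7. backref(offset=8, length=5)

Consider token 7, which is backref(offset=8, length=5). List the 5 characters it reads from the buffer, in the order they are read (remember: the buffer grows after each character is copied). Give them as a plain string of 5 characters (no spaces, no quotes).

Answer: FFUSF

Derivation:
Token 1: literal('M'). Output: "M"
Token 2: literal('S'). Output: "MS"
Token 3: literal('F'). Output: "MSF"
Token 4: backref(off=1, len=4) (overlapping!). Copied 'FFFF' from pos 2. Output: "MSFFFFF"
Token 5: literal('U'). Output: "MSFFFFFU"
Token 6: backref(off=7, len=5). Copied 'SFFFF' from pos 1. Output: "MSFFFFFUSFFFF"
Token 7: backref(off=8, len=5). Buffer before: "MSFFFFFUSFFFF" (len 13)
  byte 1: read out[5]='F', append. Buffer now: "MSFFFFFUSFFFFF"
  byte 2: read out[6]='F', append. Buffer now: "MSFFFFFUSFFFFFF"
  byte 3: read out[7]='U', append. Buffer now: "MSFFFFFUSFFFFFFU"
  byte 4: read out[8]='S', append. Buffer now: "MSFFFFFUSFFFFFFUS"
  byte 5: read out[9]='F', append. Buffer now: "MSFFFFFUSFFFFFFUSF"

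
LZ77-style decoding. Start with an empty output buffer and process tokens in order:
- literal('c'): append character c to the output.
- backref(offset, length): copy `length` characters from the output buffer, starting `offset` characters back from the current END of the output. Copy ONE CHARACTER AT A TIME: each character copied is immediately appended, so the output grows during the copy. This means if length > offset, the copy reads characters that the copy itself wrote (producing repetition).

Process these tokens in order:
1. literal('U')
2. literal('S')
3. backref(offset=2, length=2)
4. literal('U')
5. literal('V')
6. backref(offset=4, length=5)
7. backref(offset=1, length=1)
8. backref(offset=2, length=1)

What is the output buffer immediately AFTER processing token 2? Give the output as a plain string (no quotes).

Answer: US

Derivation:
Token 1: literal('U'). Output: "U"
Token 2: literal('S'). Output: "US"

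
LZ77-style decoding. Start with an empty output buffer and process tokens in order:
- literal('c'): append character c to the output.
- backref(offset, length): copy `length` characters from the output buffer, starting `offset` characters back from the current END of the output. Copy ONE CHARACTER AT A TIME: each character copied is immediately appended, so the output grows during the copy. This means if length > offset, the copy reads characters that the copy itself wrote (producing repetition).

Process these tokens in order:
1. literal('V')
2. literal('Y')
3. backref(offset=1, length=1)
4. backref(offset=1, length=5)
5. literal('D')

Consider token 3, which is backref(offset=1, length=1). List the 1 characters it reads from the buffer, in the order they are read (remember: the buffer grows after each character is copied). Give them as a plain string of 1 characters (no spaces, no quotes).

Answer: Y

Derivation:
Token 1: literal('V'). Output: "V"
Token 2: literal('Y'). Output: "VY"
Token 3: backref(off=1, len=1). Buffer before: "VY" (len 2)
  byte 1: read out[1]='Y', append. Buffer now: "VYY"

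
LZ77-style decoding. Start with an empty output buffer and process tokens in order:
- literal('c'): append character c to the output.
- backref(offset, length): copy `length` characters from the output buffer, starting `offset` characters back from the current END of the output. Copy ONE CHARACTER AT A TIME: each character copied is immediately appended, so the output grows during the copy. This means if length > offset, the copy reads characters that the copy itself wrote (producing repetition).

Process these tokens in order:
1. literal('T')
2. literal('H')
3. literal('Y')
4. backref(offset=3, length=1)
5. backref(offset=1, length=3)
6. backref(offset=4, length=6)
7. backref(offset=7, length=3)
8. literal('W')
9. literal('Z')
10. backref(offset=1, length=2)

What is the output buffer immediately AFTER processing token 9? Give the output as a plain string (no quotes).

Token 1: literal('T'). Output: "T"
Token 2: literal('H'). Output: "TH"
Token 3: literal('Y'). Output: "THY"
Token 4: backref(off=3, len=1). Copied 'T' from pos 0. Output: "THYT"
Token 5: backref(off=1, len=3) (overlapping!). Copied 'TTT' from pos 3. Output: "THYTTTT"
Token 6: backref(off=4, len=6) (overlapping!). Copied 'TTTTTT' from pos 3. Output: "THYTTTTTTTTTT"
Token 7: backref(off=7, len=3). Copied 'TTT' from pos 6. Output: "THYTTTTTTTTTTTTT"
Token 8: literal('W'). Output: "THYTTTTTTTTTTTTTW"
Token 9: literal('Z'). Output: "THYTTTTTTTTTTTTTWZ"

Answer: THYTTTTTTTTTTTTTWZ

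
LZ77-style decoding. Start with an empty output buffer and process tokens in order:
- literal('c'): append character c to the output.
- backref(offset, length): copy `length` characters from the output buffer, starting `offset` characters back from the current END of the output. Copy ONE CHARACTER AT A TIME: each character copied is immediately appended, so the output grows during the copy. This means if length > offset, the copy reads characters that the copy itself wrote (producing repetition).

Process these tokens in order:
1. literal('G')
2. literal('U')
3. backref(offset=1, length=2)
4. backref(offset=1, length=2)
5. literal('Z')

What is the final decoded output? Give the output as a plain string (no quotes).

Token 1: literal('G'). Output: "G"
Token 2: literal('U'). Output: "GU"
Token 3: backref(off=1, len=2) (overlapping!). Copied 'UU' from pos 1. Output: "GUUU"
Token 4: backref(off=1, len=2) (overlapping!). Copied 'UU' from pos 3. Output: "GUUUUU"
Token 5: literal('Z'). Output: "GUUUUUZ"

Answer: GUUUUUZ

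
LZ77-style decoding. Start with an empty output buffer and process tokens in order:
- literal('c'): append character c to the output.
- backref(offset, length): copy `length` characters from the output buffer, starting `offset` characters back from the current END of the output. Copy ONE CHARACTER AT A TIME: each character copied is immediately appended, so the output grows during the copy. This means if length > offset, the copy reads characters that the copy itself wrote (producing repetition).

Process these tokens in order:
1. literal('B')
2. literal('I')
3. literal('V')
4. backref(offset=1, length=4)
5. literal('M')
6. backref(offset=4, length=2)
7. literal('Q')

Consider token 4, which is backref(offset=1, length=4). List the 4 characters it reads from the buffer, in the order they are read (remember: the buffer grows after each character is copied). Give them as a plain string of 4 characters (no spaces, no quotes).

Answer: VVVV

Derivation:
Token 1: literal('B'). Output: "B"
Token 2: literal('I'). Output: "BI"
Token 3: literal('V'). Output: "BIV"
Token 4: backref(off=1, len=4). Buffer before: "BIV" (len 3)
  byte 1: read out[2]='V', append. Buffer now: "BIVV"
  byte 2: read out[3]='V', append. Buffer now: "BIVVV"
  byte 3: read out[4]='V', append. Buffer now: "BIVVVV"
  byte 4: read out[5]='V', append. Buffer now: "BIVVVVV"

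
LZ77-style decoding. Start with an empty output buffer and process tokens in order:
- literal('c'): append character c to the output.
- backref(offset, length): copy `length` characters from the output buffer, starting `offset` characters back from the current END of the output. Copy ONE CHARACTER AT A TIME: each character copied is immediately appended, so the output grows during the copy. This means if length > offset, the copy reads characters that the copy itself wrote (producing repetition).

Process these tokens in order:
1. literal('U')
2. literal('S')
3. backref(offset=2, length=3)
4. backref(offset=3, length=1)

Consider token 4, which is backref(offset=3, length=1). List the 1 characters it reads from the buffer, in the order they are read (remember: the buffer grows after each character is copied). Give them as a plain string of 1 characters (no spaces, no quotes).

Answer: U

Derivation:
Token 1: literal('U'). Output: "U"
Token 2: literal('S'). Output: "US"
Token 3: backref(off=2, len=3) (overlapping!). Copied 'USU' from pos 0. Output: "USUSU"
Token 4: backref(off=3, len=1). Buffer before: "USUSU" (len 5)
  byte 1: read out[2]='U', append. Buffer now: "USUSUU"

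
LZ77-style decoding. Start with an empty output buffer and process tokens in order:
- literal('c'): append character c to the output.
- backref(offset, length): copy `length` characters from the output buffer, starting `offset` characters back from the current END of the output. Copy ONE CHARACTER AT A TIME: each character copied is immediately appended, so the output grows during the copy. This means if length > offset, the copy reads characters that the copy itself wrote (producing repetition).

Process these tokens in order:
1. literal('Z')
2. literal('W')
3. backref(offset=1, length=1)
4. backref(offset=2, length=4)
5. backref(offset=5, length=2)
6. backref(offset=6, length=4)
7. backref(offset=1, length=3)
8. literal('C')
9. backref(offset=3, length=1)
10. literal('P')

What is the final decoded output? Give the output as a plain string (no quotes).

Answer: ZWWWWWWWWWWWWWWWCWP

Derivation:
Token 1: literal('Z'). Output: "Z"
Token 2: literal('W'). Output: "ZW"
Token 3: backref(off=1, len=1). Copied 'W' from pos 1. Output: "ZWW"
Token 4: backref(off=2, len=4) (overlapping!). Copied 'WWWW' from pos 1. Output: "ZWWWWWW"
Token 5: backref(off=5, len=2). Copied 'WW' from pos 2. Output: "ZWWWWWWWW"
Token 6: backref(off=6, len=4). Copied 'WWWW' from pos 3. Output: "ZWWWWWWWWWWWW"
Token 7: backref(off=1, len=3) (overlapping!). Copied 'WWW' from pos 12. Output: "ZWWWWWWWWWWWWWWW"
Token 8: literal('C'). Output: "ZWWWWWWWWWWWWWWWC"
Token 9: backref(off=3, len=1). Copied 'W' from pos 14. Output: "ZWWWWWWWWWWWWWWWCW"
Token 10: literal('P'). Output: "ZWWWWWWWWWWWWWWWCWP"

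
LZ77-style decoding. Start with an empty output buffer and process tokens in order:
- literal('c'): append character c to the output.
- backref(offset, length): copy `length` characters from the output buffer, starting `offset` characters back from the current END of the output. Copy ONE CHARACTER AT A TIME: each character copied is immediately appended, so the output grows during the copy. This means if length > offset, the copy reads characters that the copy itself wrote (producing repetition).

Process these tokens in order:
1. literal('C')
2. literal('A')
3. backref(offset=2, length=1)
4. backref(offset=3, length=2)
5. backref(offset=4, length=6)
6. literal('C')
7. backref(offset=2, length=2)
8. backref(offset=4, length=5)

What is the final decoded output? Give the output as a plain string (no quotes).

Token 1: literal('C'). Output: "C"
Token 2: literal('A'). Output: "CA"
Token 3: backref(off=2, len=1). Copied 'C' from pos 0. Output: "CAC"
Token 4: backref(off=3, len=2). Copied 'CA' from pos 0. Output: "CACCA"
Token 5: backref(off=4, len=6) (overlapping!). Copied 'ACCAAC' from pos 1. Output: "CACCAACCAAC"
Token 6: literal('C'). Output: "CACCAACCAACC"
Token 7: backref(off=2, len=2). Copied 'CC' from pos 10. Output: "CACCAACCAACCCC"
Token 8: backref(off=4, len=5) (overlapping!). Copied 'CCCCC' from pos 10. Output: "CACCAACCAACCCCCCCCC"

Answer: CACCAACCAACCCCCCCCC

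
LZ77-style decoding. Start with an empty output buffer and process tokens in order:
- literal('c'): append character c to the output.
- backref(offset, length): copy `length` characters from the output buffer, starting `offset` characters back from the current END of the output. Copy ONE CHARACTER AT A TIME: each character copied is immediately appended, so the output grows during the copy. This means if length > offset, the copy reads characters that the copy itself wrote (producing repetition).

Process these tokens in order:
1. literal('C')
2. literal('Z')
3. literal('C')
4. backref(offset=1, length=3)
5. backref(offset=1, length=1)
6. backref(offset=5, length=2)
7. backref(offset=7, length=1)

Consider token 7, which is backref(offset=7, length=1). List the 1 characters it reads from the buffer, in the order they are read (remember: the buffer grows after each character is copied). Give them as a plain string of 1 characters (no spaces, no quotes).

Answer: C

Derivation:
Token 1: literal('C'). Output: "C"
Token 2: literal('Z'). Output: "CZ"
Token 3: literal('C'). Output: "CZC"
Token 4: backref(off=1, len=3) (overlapping!). Copied 'CCC' from pos 2. Output: "CZCCCC"
Token 5: backref(off=1, len=1). Copied 'C' from pos 5. Output: "CZCCCCC"
Token 6: backref(off=5, len=2). Copied 'CC' from pos 2. Output: "CZCCCCCCC"
Token 7: backref(off=7, len=1). Buffer before: "CZCCCCCCC" (len 9)
  byte 1: read out[2]='C', append. Buffer now: "CZCCCCCCCC"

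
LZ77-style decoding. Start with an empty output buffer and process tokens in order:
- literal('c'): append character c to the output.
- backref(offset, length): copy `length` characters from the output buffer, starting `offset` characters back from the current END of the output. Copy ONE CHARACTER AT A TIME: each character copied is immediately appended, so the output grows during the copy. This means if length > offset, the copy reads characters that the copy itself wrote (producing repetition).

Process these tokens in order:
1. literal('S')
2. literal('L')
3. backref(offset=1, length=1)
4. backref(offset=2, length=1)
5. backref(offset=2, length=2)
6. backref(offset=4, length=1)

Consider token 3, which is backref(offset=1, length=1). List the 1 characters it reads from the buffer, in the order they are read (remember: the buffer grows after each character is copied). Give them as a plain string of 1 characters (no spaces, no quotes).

Answer: L

Derivation:
Token 1: literal('S'). Output: "S"
Token 2: literal('L'). Output: "SL"
Token 3: backref(off=1, len=1). Buffer before: "SL" (len 2)
  byte 1: read out[1]='L', append. Buffer now: "SLL"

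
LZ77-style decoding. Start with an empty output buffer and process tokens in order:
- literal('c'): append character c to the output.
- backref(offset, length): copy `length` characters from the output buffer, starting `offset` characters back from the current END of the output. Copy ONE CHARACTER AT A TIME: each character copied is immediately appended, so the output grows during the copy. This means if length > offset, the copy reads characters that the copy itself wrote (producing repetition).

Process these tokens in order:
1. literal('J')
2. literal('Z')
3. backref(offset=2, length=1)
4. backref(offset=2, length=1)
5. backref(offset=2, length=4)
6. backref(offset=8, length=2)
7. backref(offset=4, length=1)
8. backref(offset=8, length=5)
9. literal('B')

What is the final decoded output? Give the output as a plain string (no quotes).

Token 1: literal('J'). Output: "J"
Token 2: literal('Z'). Output: "JZ"
Token 3: backref(off=2, len=1). Copied 'J' from pos 0. Output: "JZJ"
Token 4: backref(off=2, len=1). Copied 'Z' from pos 1. Output: "JZJZ"
Token 5: backref(off=2, len=4) (overlapping!). Copied 'JZJZ' from pos 2. Output: "JZJZJZJZ"
Token 6: backref(off=8, len=2). Copied 'JZ' from pos 0. Output: "JZJZJZJZJZ"
Token 7: backref(off=4, len=1). Copied 'J' from pos 6. Output: "JZJZJZJZJZJ"
Token 8: backref(off=8, len=5). Copied 'ZJZJZ' from pos 3. Output: "JZJZJZJZJZJZJZJZ"
Token 9: literal('B'). Output: "JZJZJZJZJZJZJZJZB"

Answer: JZJZJZJZJZJZJZJZB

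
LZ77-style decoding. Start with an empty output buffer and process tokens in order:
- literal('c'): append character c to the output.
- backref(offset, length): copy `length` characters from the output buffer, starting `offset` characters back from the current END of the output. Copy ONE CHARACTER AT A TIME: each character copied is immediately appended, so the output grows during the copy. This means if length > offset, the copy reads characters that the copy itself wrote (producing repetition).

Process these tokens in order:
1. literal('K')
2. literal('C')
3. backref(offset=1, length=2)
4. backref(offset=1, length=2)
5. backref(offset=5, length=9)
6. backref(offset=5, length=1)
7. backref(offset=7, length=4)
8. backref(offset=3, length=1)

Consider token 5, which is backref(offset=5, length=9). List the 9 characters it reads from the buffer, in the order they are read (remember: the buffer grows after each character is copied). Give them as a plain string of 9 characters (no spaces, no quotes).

Answer: CCCCCCCCC

Derivation:
Token 1: literal('K'). Output: "K"
Token 2: literal('C'). Output: "KC"
Token 3: backref(off=1, len=2) (overlapping!). Copied 'CC' from pos 1. Output: "KCCC"
Token 4: backref(off=1, len=2) (overlapping!). Copied 'CC' from pos 3. Output: "KCCCCC"
Token 5: backref(off=5, len=9). Buffer before: "KCCCCC" (len 6)
  byte 1: read out[1]='C', append. Buffer now: "KCCCCCC"
  byte 2: read out[2]='C', append. Buffer now: "KCCCCCCC"
  byte 3: read out[3]='C', append. Buffer now: "KCCCCCCCC"
  byte 4: read out[4]='C', append. Buffer now: "KCCCCCCCCC"
  byte 5: read out[5]='C', append. Buffer now: "KCCCCCCCCCC"
  byte 6: read out[6]='C', append. Buffer now: "KCCCCCCCCCCC"
  byte 7: read out[7]='C', append. Buffer now: "KCCCCCCCCCCCC"
  byte 8: read out[8]='C', append. Buffer now: "KCCCCCCCCCCCCC"
  byte 9: read out[9]='C', append. Buffer now: "KCCCCCCCCCCCCCC"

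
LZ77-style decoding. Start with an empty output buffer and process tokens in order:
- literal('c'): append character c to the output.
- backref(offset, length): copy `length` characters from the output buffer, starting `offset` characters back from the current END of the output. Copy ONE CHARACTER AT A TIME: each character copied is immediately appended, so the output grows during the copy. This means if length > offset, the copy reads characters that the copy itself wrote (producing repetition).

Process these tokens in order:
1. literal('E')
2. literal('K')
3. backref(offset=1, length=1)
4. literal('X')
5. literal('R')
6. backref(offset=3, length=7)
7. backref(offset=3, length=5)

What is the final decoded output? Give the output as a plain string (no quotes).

Token 1: literal('E'). Output: "E"
Token 2: literal('K'). Output: "EK"
Token 3: backref(off=1, len=1). Copied 'K' from pos 1. Output: "EKK"
Token 4: literal('X'). Output: "EKKX"
Token 5: literal('R'). Output: "EKKXR"
Token 6: backref(off=3, len=7) (overlapping!). Copied 'KXRKXRK' from pos 2. Output: "EKKXRKXRKXRK"
Token 7: backref(off=3, len=5) (overlapping!). Copied 'XRKXR' from pos 9. Output: "EKKXRKXRKXRKXRKXR"

Answer: EKKXRKXRKXRKXRKXR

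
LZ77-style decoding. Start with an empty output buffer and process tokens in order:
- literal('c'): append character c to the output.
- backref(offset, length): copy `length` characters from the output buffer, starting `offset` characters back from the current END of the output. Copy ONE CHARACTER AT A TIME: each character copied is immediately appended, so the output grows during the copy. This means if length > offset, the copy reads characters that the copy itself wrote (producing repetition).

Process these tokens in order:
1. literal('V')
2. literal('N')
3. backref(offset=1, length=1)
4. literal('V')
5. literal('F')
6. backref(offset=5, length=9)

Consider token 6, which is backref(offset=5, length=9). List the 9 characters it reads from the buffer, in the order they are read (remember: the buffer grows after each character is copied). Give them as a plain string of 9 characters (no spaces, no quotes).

Token 1: literal('V'). Output: "V"
Token 2: literal('N'). Output: "VN"
Token 3: backref(off=1, len=1). Copied 'N' from pos 1. Output: "VNN"
Token 4: literal('V'). Output: "VNNV"
Token 5: literal('F'). Output: "VNNVF"
Token 6: backref(off=5, len=9). Buffer before: "VNNVF" (len 5)
  byte 1: read out[0]='V', append. Buffer now: "VNNVFV"
  byte 2: read out[1]='N', append. Buffer now: "VNNVFVN"
  byte 3: read out[2]='N', append. Buffer now: "VNNVFVNN"
  byte 4: read out[3]='V', append. Buffer now: "VNNVFVNNV"
  byte 5: read out[4]='F', append. Buffer now: "VNNVFVNNVF"
  byte 6: read out[5]='V', append. Buffer now: "VNNVFVNNVFV"
  byte 7: read out[6]='N', append. Buffer now: "VNNVFVNNVFVN"
  byte 8: read out[7]='N', append. Buffer now: "VNNVFVNNVFVNN"
  byte 9: read out[8]='V', append. Buffer now: "VNNVFVNNVFVNNV"

Answer: VNNVFVNNV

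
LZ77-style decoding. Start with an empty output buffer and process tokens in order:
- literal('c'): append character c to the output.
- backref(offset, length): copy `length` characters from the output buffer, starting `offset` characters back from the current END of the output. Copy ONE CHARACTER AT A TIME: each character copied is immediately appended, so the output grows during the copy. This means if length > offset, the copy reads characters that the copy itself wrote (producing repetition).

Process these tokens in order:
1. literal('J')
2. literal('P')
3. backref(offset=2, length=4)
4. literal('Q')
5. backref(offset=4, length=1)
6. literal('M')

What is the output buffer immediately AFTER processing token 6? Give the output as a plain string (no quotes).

Token 1: literal('J'). Output: "J"
Token 2: literal('P'). Output: "JP"
Token 3: backref(off=2, len=4) (overlapping!). Copied 'JPJP' from pos 0. Output: "JPJPJP"
Token 4: literal('Q'). Output: "JPJPJPQ"
Token 5: backref(off=4, len=1). Copied 'P' from pos 3. Output: "JPJPJPQP"
Token 6: literal('M'). Output: "JPJPJPQPM"

Answer: JPJPJPQPM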